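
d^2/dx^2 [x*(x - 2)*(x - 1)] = 6*x - 6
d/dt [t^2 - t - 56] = 2*t - 1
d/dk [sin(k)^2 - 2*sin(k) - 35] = 2*(sin(k) - 1)*cos(k)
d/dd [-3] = 0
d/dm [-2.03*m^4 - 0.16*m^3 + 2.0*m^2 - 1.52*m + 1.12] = -8.12*m^3 - 0.48*m^2 + 4.0*m - 1.52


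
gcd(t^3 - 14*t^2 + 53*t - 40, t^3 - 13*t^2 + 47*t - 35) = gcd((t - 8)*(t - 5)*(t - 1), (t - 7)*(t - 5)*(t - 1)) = t^2 - 6*t + 5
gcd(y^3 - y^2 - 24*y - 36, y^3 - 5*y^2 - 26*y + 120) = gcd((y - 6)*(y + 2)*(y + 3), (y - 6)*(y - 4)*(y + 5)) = y - 6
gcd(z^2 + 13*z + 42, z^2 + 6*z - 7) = z + 7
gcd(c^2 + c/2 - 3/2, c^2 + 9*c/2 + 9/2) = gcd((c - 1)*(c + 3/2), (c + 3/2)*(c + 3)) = c + 3/2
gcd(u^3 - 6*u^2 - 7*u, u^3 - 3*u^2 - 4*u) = u^2 + u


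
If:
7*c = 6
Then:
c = 6/7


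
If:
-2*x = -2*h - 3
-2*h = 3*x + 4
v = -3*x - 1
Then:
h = -17/10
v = -2/5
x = -1/5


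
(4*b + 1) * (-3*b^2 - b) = -12*b^3 - 7*b^2 - b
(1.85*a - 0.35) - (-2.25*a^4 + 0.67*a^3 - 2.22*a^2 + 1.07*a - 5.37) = 2.25*a^4 - 0.67*a^3 + 2.22*a^2 + 0.78*a + 5.02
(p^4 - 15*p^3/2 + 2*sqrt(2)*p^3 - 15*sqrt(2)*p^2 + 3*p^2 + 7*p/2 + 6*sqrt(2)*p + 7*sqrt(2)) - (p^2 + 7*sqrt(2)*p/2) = p^4 - 15*p^3/2 + 2*sqrt(2)*p^3 - 15*sqrt(2)*p^2 + 2*p^2 + 7*p/2 + 5*sqrt(2)*p/2 + 7*sqrt(2)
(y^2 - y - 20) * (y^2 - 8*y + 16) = y^4 - 9*y^3 + 4*y^2 + 144*y - 320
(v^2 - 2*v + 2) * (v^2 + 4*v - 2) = v^4 + 2*v^3 - 8*v^2 + 12*v - 4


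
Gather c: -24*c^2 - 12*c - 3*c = -24*c^2 - 15*c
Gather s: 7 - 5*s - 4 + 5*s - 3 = 0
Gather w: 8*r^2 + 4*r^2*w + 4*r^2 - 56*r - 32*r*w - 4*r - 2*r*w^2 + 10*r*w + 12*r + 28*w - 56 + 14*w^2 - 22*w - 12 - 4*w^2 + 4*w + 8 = 12*r^2 - 48*r + w^2*(10 - 2*r) + w*(4*r^2 - 22*r + 10) - 60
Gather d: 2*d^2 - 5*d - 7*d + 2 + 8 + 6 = 2*d^2 - 12*d + 16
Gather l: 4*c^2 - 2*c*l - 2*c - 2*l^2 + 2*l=4*c^2 - 2*c - 2*l^2 + l*(2 - 2*c)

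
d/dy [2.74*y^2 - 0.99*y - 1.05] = 5.48*y - 0.99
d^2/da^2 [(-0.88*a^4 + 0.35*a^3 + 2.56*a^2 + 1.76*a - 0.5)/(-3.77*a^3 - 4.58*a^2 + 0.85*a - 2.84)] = (2.8421709430404e-14*a^8 + 5.6843418860808e-14*a^7 - 18.1250440000001*a^6 - 233.904618*a^5 - 28.8176400000001*a^4 + 391.425754*a^3 + 569.476044*a^2 + 76.618872*a - 62.077852)/(53.582633*a^9 + 195.285246*a^8 + 201.000189*a^7 + 129.10616*a^6 + 248.904519*a^5 + 134.041398*a^4 + 24.271091*a^3 + 116.977044*a^2 - 20.56728*a + 22.906304)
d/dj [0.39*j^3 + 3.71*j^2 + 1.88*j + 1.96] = 1.17*j^2 + 7.42*j + 1.88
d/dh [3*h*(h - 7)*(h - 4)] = 9*h^2 - 66*h + 84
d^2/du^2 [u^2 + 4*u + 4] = 2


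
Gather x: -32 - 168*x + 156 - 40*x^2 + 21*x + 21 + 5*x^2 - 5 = -35*x^2 - 147*x + 140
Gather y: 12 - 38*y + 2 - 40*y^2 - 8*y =-40*y^2 - 46*y + 14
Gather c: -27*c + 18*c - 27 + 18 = -9*c - 9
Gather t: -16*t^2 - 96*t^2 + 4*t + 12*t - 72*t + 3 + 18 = -112*t^2 - 56*t + 21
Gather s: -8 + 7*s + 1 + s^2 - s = s^2 + 6*s - 7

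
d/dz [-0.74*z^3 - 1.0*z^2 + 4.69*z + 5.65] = -2.22*z^2 - 2.0*z + 4.69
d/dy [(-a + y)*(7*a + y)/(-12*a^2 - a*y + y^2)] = (2*(-3*a - y)*(12*a^2 + a*y - y^2) - (a - 2*y)*(a - y)*(7*a + y))/(12*a^2 + a*y - y^2)^2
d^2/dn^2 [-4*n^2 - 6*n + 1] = -8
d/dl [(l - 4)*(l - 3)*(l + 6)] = 3*l^2 - 2*l - 30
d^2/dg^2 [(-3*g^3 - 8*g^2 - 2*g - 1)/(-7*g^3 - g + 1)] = 2*(392*g^6 + 231*g^5 + 252*g^4 + 381*g^3 + 96*g^2 + 30*g + 11)/(343*g^9 + 147*g^7 - 147*g^6 + 21*g^5 - 42*g^4 + 22*g^3 - 3*g^2 + 3*g - 1)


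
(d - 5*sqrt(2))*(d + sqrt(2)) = d^2 - 4*sqrt(2)*d - 10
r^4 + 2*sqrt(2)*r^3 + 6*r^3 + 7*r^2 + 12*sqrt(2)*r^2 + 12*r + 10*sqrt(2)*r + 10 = (r + 1)*(r + 5)*(r + sqrt(2))^2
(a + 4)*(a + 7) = a^2 + 11*a + 28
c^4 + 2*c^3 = c^3*(c + 2)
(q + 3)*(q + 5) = q^2 + 8*q + 15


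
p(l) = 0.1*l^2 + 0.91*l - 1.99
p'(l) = 0.2*l + 0.91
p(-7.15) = -3.38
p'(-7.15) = -0.52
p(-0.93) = -2.75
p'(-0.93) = 0.72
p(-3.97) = -4.03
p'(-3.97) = 0.12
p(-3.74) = -3.99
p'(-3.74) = 0.16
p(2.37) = 0.73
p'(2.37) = 1.38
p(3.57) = 2.53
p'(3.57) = 1.62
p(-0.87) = -2.71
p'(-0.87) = 0.74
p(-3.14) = -3.86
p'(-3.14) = 0.28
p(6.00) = 7.07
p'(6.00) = 2.11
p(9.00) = 14.30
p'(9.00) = 2.71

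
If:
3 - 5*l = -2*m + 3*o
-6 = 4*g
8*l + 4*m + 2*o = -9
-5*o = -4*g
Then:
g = -3/2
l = 11/30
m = -143/60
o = -6/5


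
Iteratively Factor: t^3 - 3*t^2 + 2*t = (t - 2)*(t^2 - t) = t*(t - 2)*(t - 1)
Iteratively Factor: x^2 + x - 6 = (x + 3)*(x - 2)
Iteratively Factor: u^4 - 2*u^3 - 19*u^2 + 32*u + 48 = (u + 1)*(u^3 - 3*u^2 - 16*u + 48) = (u - 3)*(u + 1)*(u^2 - 16) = (u - 4)*(u - 3)*(u + 1)*(u + 4)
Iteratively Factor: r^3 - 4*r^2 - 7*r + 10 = (r + 2)*(r^2 - 6*r + 5) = (r - 5)*(r + 2)*(r - 1)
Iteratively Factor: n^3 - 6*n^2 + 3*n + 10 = (n - 5)*(n^2 - n - 2) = (n - 5)*(n - 2)*(n + 1)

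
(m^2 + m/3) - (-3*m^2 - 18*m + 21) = 4*m^2 + 55*m/3 - 21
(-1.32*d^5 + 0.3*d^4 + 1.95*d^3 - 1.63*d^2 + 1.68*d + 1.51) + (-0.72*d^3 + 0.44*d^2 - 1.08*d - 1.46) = -1.32*d^5 + 0.3*d^4 + 1.23*d^3 - 1.19*d^2 + 0.6*d + 0.05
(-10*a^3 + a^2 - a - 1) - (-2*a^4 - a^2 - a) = 2*a^4 - 10*a^3 + 2*a^2 - 1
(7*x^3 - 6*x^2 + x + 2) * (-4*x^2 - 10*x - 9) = -28*x^5 - 46*x^4 - 7*x^3 + 36*x^2 - 29*x - 18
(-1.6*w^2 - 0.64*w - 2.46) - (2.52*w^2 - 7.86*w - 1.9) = -4.12*w^2 + 7.22*w - 0.56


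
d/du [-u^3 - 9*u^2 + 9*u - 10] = -3*u^2 - 18*u + 9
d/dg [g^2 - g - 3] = 2*g - 1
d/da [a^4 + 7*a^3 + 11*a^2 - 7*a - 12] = 4*a^3 + 21*a^2 + 22*a - 7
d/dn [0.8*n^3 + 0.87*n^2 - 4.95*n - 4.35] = 2.4*n^2 + 1.74*n - 4.95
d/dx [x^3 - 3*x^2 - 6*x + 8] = 3*x^2 - 6*x - 6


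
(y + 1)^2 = y^2 + 2*y + 1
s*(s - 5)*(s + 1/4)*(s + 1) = s^4 - 15*s^3/4 - 6*s^2 - 5*s/4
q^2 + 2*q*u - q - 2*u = (q - 1)*(q + 2*u)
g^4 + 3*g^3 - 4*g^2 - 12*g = g*(g - 2)*(g + 2)*(g + 3)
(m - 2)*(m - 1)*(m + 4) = m^3 + m^2 - 10*m + 8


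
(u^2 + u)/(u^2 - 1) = u/(u - 1)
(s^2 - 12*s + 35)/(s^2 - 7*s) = (s - 5)/s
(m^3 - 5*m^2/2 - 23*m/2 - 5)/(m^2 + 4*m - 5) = (2*m^3 - 5*m^2 - 23*m - 10)/(2*(m^2 + 4*m - 5))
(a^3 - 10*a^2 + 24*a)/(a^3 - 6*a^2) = (a - 4)/a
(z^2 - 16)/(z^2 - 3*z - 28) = (z - 4)/(z - 7)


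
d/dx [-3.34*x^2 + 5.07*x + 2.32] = 5.07 - 6.68*x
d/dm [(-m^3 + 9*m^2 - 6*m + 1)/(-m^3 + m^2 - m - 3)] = (8*m^4 - 10*m^3 + 9*m^2 - 56*m + 19)/(m^6 - 2*m^5 + 3*m^4 + 4*m^3 - 5*m^2 + 6*m + 9)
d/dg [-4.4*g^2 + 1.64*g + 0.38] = 1.64 - 8.8*g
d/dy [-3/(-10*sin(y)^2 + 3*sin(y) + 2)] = 3*(3 - 20*sin(y))*cos(y)/(-10*sin(y)^2 + 3*sin(y) + 2)^2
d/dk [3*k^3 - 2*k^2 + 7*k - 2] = 9*k^2 - 4*k + 7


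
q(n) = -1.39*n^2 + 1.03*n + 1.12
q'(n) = 1.03 - 2.78*n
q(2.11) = -2.90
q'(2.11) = -4.84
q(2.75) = -6.56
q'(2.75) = -6.62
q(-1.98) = -6.37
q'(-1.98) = 6.53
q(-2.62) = -11.12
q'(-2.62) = 8.31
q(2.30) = -3.86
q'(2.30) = -5.36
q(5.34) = -33.02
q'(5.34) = -13.82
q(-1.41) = -3.10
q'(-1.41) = 4.95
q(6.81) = -56.33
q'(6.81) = -17.90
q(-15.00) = -327.08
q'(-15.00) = 42.73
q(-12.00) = -211.40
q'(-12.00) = 34.39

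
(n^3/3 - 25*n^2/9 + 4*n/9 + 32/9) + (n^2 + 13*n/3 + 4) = n^3/3 - 16*n^2/9 + 43*n/9 + 68/9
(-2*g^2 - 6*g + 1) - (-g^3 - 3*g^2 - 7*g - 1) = g^3 + g^2 + g + 2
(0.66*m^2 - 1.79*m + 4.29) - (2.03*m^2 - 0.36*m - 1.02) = -1.37*m^2 - 1.43*m + 5.31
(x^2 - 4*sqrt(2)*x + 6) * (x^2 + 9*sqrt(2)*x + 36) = x^4 + 5*sqrt(2)*x^3 - 30*x^2 - 90*sqrt(2)*x + 216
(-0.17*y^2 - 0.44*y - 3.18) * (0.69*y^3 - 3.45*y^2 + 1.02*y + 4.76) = -0.1173*y^5 + 0.2829*y^4 - 0.8496*y^3 + 9.713*y^2 - 5.338*y - 15.1368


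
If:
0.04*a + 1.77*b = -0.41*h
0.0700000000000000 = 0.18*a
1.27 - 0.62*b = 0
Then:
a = 0.39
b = 2.05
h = -8.88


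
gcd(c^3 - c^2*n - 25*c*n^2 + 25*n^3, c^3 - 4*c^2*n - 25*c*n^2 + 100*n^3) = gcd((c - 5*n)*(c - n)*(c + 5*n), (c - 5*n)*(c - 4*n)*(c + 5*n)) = c^2 - 25*n^2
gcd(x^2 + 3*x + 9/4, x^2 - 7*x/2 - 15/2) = x + 3/2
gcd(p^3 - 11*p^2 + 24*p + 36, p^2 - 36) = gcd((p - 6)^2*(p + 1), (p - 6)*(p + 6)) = p - 6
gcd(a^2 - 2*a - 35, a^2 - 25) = a + 5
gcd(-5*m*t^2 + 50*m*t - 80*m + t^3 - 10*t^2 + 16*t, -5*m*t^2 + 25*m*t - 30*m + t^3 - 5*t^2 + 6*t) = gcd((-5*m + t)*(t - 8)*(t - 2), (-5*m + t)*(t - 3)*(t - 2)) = -5*m*t + 10*m + t^2 - 2*t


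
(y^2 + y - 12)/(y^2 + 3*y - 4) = (y - 3)/(y - 1)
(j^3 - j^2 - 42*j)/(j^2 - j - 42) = j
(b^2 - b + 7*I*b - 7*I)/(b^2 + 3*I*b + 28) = (b - 1)/(b - 4*I)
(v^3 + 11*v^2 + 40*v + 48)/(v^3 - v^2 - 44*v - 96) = (v + 4)/(v - 8)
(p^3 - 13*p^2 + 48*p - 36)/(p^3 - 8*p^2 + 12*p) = (p^2 - 7*p + 6)/(p*(p - 2))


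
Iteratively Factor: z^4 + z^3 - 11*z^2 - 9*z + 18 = (z + 3)*(z^3 - 2*z^2 - 5*z + 6) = (z - 3)*(z + 3)*(z^2 + z - 2) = (z - 3)*(z - 1)*(z + 3)*(z + 2)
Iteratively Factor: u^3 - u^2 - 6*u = (u)*(u^2 - u - 6) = u*(u + 2)*(u - 3)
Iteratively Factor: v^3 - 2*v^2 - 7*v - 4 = (v + 1)*(v^2 - 3*v - 4) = (v + 1)^2*(v - 4)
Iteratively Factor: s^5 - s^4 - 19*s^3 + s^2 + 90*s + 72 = (s - 4)*(s^4 + 3*s^3 - 7*s^2 - 27*s - 18) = (s - 4)*(s + 3)*(s^3 - 7*s - 6) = (s - 4)*(s - 3)*(s + 3)*(s^2 + 3*s + 2) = (s - 4)*(s - 3)*(s + 2)*(s + 3)*(s + 1)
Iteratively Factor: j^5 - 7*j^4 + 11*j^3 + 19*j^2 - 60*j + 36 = (j - 3)*(j^4 - 4*j^3 - j^2 + 16*j - 12) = (j - 3)*(j - 1)*(j^3 - 3*j^2 - 4*j + 12) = (j - 3)*(j - 1)*(j + 2)*(j^2 - 5*j + 6) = (j - 3)^2*(j - 1)*(j + 2)*(j - 2)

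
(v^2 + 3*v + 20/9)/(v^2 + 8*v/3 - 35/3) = (9*v^2 + 27*v + 20)/(3*(3*v^2 + 8*v - 35))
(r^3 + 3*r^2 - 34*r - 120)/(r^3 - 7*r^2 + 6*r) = (r^2 + 9*r + 20)/(r*(r - 1))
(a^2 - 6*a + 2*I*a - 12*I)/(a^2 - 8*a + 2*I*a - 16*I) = (a - 6)/(a - 8)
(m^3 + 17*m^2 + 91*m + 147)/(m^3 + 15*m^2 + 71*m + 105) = (m + 7)/(m + 5)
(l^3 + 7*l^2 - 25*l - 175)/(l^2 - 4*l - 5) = (l^2 + 12*l + 35)/(l + 1)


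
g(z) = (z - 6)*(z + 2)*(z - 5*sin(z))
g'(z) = (1 - 5*cos(z))*(z - 6)*(z + 2) + (z - 6)*(z - 5*sin(z)) + (z + 2)*(z - 5*sin(z))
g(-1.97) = -0.63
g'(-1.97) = -21.64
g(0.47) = 24.51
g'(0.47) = 52.72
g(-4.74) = -286.57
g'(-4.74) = 156.63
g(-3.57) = -84.85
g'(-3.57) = 146.27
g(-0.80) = -22.74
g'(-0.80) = 4.66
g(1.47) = 55.09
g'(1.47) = -4.10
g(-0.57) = -19.99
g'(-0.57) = 19.21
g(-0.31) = -12.96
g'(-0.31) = 34.50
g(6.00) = 0.00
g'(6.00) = 59.18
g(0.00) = 0.00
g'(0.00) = 48.00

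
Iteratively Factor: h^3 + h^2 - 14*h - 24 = (h + 3)*(h^2 - 2*h - 8) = (h + 2)*(h + 3)*(h - 4)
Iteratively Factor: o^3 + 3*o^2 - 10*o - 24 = (o + 2)*(o^2 + o - 12) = (o + 2)*(o + 4)*(o - 3)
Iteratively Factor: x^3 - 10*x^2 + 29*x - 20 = (x - 4)*(x^2 - 6*x + 5) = (x - 4)*(x - 1)*(x - 5)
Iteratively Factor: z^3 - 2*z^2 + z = (z)*(z^2 - 2*z + 1) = z*(z - 1)*(z - 1)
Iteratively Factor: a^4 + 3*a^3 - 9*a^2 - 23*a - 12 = (a - 3)*(a^3 + 6*a^2 + 9*a + 4) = (a - 3)*(a + 1)*(a^2 + 5*a + 4) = (a - 3)*(a + 1)^2*(a + 4)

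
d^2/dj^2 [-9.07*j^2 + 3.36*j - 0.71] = -18.1400000000000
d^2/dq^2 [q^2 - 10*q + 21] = 2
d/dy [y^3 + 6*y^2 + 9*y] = 3*y^2 + 12*y + 9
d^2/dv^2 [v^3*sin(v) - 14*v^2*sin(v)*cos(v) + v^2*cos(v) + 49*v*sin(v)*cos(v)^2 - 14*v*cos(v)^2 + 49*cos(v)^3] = -v^3*sin(v) + 28*v^2*sin(2*v) + 5*v^2*cos(v) - 41*v*sin(v)/4 - 441*v*sin(3*v)/4 - 28*v*cos(2*v) + 14*sin(2*v) - 41*cos(v)/4 - 147*cos(3*v)/4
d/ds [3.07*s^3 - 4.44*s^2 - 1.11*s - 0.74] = 9.21*s^2 - 8.88*s - 1.11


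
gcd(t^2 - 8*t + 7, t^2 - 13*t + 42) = t - 7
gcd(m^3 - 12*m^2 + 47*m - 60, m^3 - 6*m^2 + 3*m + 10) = m - 5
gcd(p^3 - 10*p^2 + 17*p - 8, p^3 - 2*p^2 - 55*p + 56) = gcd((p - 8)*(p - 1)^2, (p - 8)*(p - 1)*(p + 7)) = p^2 - 9*p + 8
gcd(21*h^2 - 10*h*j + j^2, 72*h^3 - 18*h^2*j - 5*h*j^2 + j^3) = 3*h - j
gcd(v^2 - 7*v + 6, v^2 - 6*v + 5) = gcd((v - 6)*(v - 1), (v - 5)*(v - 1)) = v - 1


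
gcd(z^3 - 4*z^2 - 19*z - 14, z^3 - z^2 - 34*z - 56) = z^2 - 5*z - 14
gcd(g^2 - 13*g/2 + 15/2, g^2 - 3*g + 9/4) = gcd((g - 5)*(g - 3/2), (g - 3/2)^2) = g - 3/2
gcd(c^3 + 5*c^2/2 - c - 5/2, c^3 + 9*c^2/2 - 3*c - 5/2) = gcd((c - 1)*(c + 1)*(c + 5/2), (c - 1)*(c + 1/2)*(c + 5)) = c - 1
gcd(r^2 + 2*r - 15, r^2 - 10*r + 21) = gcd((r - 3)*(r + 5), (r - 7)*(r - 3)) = r - 3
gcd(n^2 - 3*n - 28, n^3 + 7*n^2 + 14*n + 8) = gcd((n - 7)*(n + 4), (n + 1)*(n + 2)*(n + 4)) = n + 4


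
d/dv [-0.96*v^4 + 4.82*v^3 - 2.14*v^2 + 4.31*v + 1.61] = -3.84*v^3 + 14.46*v^2 - 4.28*v + 4.31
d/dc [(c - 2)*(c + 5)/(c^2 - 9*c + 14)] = -12/(c^2 - 14*c + 49)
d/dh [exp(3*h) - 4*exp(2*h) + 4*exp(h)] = (3*exp(2*h) - 8*exp(h) + 4)*exp(h)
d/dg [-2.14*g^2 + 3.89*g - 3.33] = 3.89 - 4.28*g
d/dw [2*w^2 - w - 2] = 4*w - 1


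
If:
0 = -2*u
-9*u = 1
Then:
No Solution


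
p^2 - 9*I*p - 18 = (p - 6*I)*(p - 3*I)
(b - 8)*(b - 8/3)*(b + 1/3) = b^3 - 31*b^2/3 + 160*b/9 + 64/9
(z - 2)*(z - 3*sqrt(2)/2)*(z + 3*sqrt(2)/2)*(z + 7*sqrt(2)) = z^4 - 2*z^3 + 7*sqrt(2)*z^3 - 14*sqrt(2)*z^2 - 9*z^2/2 - 63*sqrt(2)*z/2 + 9*z + 63*sqrt(2)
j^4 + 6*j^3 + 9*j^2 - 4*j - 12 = (j - 1)*(j + 2)^2*(j + 3)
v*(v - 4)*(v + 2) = v^3 - 2*v^2 - 8*v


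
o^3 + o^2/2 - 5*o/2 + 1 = (o - 1)*(o - 1/2)*(o + 2)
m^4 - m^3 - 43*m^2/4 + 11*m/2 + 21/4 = (m - 7/2)*(m - 1)*(m + 1/2)*(m + 3)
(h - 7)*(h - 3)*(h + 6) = h^3 - 4*h^2 - 39*h + 126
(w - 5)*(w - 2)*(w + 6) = w^3 - w^2 - 32*w + 60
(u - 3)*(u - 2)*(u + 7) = u^3 + 2*u^2 - 29*u + 42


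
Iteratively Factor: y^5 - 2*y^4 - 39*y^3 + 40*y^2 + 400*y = (y + 4)*(y^4 - 6*y^3 - 15*y^2 + 100*y) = (y - 5)*(y + 4)*(y^3 - y^2 - 20*y) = (y - 5)*(y + 4)^2*(y^2 - 5*y) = (y - 5)^2*(y + 4)^2*(y)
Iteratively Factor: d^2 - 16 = (d + 4)*(d - 4)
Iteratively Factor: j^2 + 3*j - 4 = (j + 4)*(j - 1)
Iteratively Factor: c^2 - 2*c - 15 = (c + 3)*(c - 5)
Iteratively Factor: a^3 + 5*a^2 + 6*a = (a + 3)*(a^2 + 2*a) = a*(a + 3)*(a + 2)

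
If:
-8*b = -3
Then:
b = 3/8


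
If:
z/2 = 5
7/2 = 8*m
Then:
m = 7/16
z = 10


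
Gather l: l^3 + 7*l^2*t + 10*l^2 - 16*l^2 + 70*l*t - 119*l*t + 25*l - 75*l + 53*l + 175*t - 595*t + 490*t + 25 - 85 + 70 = l^3 + l^2*(7*t - 6) + l*(3 - 49*t) + 70*t + 10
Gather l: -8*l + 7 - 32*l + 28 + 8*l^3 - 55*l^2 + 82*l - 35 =8*l^3 - 55*l^2 + 42*l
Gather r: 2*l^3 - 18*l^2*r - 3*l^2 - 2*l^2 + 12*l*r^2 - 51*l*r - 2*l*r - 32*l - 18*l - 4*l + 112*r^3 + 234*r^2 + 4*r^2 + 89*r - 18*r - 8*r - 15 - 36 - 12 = 2*l^3 - 5*l^2 - 54*l + 112*r^3 + r^2*(12*l + 238) + r*(-18*l^2 - 53*l + 63) - 63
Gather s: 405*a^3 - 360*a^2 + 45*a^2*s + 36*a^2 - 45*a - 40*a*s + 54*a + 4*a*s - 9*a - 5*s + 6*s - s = 405*a^3 - 324*a^2 + s*(45*a^2 - 36*a)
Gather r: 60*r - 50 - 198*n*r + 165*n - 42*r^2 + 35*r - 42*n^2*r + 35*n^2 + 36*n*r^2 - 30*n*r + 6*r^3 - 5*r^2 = 35*n^2 + 165*n + 6*r^3 + r^2*(36*n - 47) + r*(-42*n^2 - 228*n + 95) - 50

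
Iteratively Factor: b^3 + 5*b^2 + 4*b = (b + 1)*(b^2 + 4*b) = b*(b + 1)*(b + 4)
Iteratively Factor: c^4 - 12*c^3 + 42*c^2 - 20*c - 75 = (c + 1)*(c^3 - 13*c^2 + 55*c - 75) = (c - 3)*(c + 1)*(c^2 - 10*c + 25) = (c - 5)*(c - 3)*(c + 1)*(c - 5)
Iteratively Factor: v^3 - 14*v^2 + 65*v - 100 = (v - 5)*(v^2 - 9*v + 20) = (v - 5)^2*(v - 4)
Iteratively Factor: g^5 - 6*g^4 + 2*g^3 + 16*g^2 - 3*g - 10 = (g - 1)*(g^4 - 5*g^3 - 3*g^2 + 13*g + 10) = (g - 1)*(g + 1)*(g^3 - 6*g^2 + 3*g + 10) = (g - 5)*(g - 1)*(g + 1)*(g^2 - g - 2) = (g - 5)*(g - 2)*(g - 1)*(g + 1)*(g + 1)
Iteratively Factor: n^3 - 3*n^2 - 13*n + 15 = (n - 5)*(n^2 + 2*n - 3) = (n - 5)*(n - 1)*(n + 3)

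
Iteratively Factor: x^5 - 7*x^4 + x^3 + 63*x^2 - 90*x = (x - 2)*(x^4 - 5*x^3 - 9*x^2 + 45*x) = (x - 3)*(x - 2)*(x^3 - 2*x^2 - 15*x) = (x - 5)*(x - 3)*(x - 2)*(x^2 + 3*x) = x*(x - 5)*(x - 3)*(x - 2)*(x + 3)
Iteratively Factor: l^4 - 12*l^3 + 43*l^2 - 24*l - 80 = (l + 1)*(l^3 - 13*l^2 + 56*l - 80) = (l - 5)*(l + 1)*(l^2 - 8*l + 16) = (l - 5)*(l - 4)*(l + 1)*(l - 4)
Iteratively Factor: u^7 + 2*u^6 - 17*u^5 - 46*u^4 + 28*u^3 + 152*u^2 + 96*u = (u + 2)*(u^6 - 17*u^4 - 12*u^3 + 52*u^2 + 48*u) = u*(u + 2)*(u^5 - 17*u^3 - 12*u^2 + 52*u + 48) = u*(u - 2)*(u + 2)*(u^4 + 2*u^3 - 13*u^2 - 38*u - 24) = u*(u - 2)*(u + 2)^2*(u^3 - 13*u - 12) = u*(u - 4)*(u - 2)*(u + 2)^2*(u^2 + 4*u + 3) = u*(u - 4)*(u - 2)*(u + 2)^2*(u + 3)*(u + 1)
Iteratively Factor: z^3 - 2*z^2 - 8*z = (z + 2)*(z^2 - 4*z) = (z - 4)*(z + 2)*(z)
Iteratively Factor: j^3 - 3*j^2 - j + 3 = (j + 1)*(j^2 - 4*j + 3) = (j - 3)*(j + 1)*(j - 1)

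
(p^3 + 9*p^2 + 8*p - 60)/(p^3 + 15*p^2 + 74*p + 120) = (p - 2)/(p + 4)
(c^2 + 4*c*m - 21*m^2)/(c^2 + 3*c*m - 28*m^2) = (c - 3*m)/(c - 4*m)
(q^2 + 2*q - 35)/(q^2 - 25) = (q + 7)/(q + 5)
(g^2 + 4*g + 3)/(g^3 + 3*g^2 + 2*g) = (g + 3)/(g*(g + 2))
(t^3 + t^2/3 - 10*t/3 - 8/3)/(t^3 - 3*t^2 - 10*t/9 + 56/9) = 3*(t + 1)/(3*t - 7)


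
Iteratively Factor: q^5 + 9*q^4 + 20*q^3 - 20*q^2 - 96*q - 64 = (q + 4)*(q^4 + 5*q^3 - 20*q - 16) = (q - 2)*(q + 4)*(q^3 + 7*q^2 + 14*q + 8) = (q - 2)*(q + 4)^2*(q^2 + 3*q + 2) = (q - 2)*(q + 1)*(q + 4)^2*(q + 2)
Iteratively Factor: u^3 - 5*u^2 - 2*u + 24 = (u - 3)*(u^2 - 2*u - 8) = (u - 4)*(u - 3)*(u + 2)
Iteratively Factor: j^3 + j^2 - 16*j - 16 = (j + 4)*(j^2 - 3*j - 4) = (j + 1)*(j + 4)*(j - 4)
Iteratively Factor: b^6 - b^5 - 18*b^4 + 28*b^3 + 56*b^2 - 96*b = (b - 2)*(b^5 + b^4 - 16*b^3 - 4*b^2 + 48*b) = (b - 2)*(b + 2)*(b^4 - b^3 - 14*b^2 + 24*b) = b*(b - 2)*(b + 2)*(b^3 - b^2 - 14*b + 24) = b*(b - 3)*(b - 2)*(b + 2)*(b^2 + 2*b - 8) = b*(b - 3)*(b - 2)*(b + 2)*(b + 4)*(b - 2)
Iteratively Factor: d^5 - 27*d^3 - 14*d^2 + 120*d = (d - 2)*(d^4 + 2*d^3 - 23*d^2 - 60*d) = (d - 2)*(d + 4)*(d^3 - 2*d^2 - 15*d) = d*(d - 2)*(d + 4)*(d^2 - 2*d - 15) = d*(d - 2)*(d + 3)*(d + 4)*(d - 5)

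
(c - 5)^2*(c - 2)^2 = c^4 - 14*c^3 + 69*c^2 - 140*c + 100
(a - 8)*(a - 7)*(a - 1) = a^3 - 16*a^2 + 71*a - 56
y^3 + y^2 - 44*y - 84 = (y - 7)*(y + 2)*(y + 6)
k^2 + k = k*(k + 1)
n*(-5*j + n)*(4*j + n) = -20*j^2*n - j*n^2 + n^3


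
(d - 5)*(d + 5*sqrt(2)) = d^2 - 5*d + 5*sqrt(2)*d - 25*sqrt(2)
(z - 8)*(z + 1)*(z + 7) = z^3 - 57*z - 56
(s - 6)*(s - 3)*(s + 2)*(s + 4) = s^4 - 3*s^3 - 28*s^2 + 36*s + 144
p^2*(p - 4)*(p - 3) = p^4 - 7*p^3 + 12*p^2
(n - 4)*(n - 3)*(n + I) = n^3 - 7*n^2 + I*n^2 + 12*n - 7*I*n + 12*I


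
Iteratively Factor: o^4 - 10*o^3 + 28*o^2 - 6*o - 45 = (o - 3)*(o^3 - 7*o^2 + 7*o + 15) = (o - 3)*(o + 1)*(o^2 - 8*o + 15) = (o - 3)^2*(o + 1)*(o - 5)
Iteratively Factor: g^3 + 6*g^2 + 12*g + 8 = (g + 2)*(g^2 + 4*g + 4) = (g + 2)^2*(g + 2)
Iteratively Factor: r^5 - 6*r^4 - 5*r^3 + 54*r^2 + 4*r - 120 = (r - 5)*(r^4 - r^3 - 10*r^2 + 4*r + 24) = (r - 5)*(r - 2)*(r^3 + r^2 - 8*r - 12) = (r - 5)*(r - 2)*(r + 2)*(r^2 - r - 6) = (r - 5)*(r - 2)*(r + 2)^2*(r - 3)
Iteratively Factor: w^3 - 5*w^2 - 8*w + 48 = (w - 4)*(w^2 - w - 12) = (w - 4)*(w + 3)*(w - 4)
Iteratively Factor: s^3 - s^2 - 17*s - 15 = (s + 3)*(s^2 - 4*s - 5) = (s + 1)*(s + 3)*(s - 5)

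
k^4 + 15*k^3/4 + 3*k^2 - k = k*(k - 1/4)*(k + 2)^2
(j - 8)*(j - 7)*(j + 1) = j^3 - 14*j^2 + 41*j + 56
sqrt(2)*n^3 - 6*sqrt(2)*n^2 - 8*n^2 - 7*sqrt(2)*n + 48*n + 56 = (n - 7)*(n - 4*sqrt(2))*(sqrt(2)*n + sqrt(2))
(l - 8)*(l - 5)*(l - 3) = l^3 - 16*l^2 + 79*l - 120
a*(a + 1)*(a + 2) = a^3 + 3*a^2 + 2*a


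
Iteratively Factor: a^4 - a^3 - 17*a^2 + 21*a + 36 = (a + 1)*(a^3 - 2*a^2 - 15*a + 36) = (a + 1)*(a + 4)*(a^2 - 6*a + 9) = (a - 3)*(a + 1)*(a + 4)*(a - 3)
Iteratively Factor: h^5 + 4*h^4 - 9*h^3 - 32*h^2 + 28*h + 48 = (h + 3)*(h^4 + h^3 - 12*h^2 + 4*h + 16) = (h + 1)*(h + 3)*(h^3 - 12*h + 16) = (h - 2)*(h + 1)*(h + 3)*(h^2 + 2*h - 8) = (h - 2)^2*(h + 1)*(h + 3)*(h + 4)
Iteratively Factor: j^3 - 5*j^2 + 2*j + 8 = (j - 4)*(j^2 - j - 2) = (j - 4)*(j + 1)*(j - 2)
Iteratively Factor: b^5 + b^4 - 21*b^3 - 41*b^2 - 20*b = (b - 5)*(b^4 + 6*b^3 + 9*b^2 + 4*b) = (b - 5)*(b + 4)*(b^3 + 2*b^2 + b) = b*(b - 5)*(b + 4)*(b^2 + 2*b + 1) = b*(b - 5)*(b + 1)*(b + 4)*(b + 1)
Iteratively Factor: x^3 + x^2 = (x)*(x^2 + x) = x*(x + 1)*(x)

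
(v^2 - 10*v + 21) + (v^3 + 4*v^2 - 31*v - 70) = v^3 + 5*v^2 - 41*v - 49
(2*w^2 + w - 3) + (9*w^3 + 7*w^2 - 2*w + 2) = 9*w^3 + 9*w^2 - w - 1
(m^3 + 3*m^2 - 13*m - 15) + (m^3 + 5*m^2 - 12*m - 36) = 2*m^3 + 8*m^2 - 25*m - 51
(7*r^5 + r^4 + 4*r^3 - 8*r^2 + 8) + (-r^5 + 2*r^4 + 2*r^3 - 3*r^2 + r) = 6*r^5 + 3*r^4 + 6*r^3 - 11*r^2 + r + 8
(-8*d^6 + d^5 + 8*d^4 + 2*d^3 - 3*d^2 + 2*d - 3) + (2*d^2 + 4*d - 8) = -8*d^6 + d^5 + 8*d^4 + 2*d^3 - d^2 + 6*d - 11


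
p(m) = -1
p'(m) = 0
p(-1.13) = -1.00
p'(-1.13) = 0.00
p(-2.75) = -1.00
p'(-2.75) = 0.00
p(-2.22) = -1.00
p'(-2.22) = 0.00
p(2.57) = -1.00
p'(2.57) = 0.00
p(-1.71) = -1.00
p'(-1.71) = 0.00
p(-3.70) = -1.00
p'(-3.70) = 0.00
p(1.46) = -1.00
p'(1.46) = 0.00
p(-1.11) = -1.00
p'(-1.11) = 0.00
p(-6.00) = -1.00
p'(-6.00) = 0.00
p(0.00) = -1.00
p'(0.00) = 0.00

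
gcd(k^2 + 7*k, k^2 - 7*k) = k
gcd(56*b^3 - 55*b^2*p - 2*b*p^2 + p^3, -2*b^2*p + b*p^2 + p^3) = -b + p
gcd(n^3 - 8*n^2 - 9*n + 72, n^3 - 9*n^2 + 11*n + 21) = n - 3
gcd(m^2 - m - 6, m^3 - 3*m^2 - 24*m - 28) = m + 2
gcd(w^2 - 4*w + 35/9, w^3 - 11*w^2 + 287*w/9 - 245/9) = w^2 - 4*w + 35/9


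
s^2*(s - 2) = s^3 - 2*s^2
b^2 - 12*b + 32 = (b - 8)*(b - 4)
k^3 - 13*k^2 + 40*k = k*(k - 8)*(k - 5)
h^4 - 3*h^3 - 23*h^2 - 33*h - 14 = (h - 7)*(h + 1)^2*(h + 2)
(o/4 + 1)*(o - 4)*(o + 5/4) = o^3/4 + 5*o^2/16 - 4*o - 5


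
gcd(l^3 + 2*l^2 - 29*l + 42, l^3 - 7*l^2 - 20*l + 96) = l - 3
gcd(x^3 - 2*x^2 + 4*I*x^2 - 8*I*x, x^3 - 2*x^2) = x^2 - 2*x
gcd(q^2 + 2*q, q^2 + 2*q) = q^2 + 2*q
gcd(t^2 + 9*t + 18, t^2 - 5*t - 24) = t + 3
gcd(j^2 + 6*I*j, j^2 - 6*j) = j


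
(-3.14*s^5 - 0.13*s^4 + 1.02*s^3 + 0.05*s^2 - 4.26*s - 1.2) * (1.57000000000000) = -4.9298*s^5 - 0.2041*s^4 + 1.6014*s^3 + 0.0785*s^2 - 6.6882*s - 1.884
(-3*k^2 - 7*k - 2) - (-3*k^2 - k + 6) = -6*k - 8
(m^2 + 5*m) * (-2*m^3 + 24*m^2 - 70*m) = -2*m^5 + 14*m^4 + 50*m^3 - 350*m^2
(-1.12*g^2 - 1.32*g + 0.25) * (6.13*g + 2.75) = -6.8656*g^3 - 11.1716*g^2 - 2.0975*g + 0.6875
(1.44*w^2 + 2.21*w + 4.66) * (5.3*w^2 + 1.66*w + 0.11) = 7.632*w^4 + 14.1034*w^3 + 28.525*w^2 + 7.9787*w + 0.5126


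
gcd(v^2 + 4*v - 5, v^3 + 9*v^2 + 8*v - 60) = v + 5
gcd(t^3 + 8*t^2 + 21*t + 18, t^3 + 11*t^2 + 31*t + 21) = t + 3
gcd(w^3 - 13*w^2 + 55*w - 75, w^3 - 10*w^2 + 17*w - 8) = 1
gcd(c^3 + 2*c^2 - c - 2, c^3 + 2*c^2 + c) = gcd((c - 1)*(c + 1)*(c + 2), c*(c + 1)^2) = c + 1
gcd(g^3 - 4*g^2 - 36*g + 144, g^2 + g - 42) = g - 6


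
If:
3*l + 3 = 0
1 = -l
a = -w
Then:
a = -w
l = -1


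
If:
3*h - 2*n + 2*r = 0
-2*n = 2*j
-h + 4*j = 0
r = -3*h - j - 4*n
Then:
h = 0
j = 0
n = 0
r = 0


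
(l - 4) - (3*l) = -2*l - 4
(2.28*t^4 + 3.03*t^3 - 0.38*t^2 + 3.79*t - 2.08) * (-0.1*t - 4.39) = -0.228*t^5 - 10.3122*t^4 - 13.2637*t^3 + 1.2892*t^2 - 16.4301*t + 9.1312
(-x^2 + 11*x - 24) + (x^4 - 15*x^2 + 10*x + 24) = x^4 - 16*x^2 + 21*x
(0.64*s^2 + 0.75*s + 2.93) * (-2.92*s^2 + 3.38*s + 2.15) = -1.8688*s^4 - 0.0268000000000002*s^3 - 4.6446*s^2 + 11.5159*s + 6.2995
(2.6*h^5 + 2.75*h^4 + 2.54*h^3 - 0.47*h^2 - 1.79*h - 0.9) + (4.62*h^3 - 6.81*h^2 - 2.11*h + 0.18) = 2.6*h^5 + 2.75*h^4 + 7.16*h^3 - 7.28*h^2 - 3.9*h - 0.72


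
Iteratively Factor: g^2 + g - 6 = (g + 3)*(g - 2)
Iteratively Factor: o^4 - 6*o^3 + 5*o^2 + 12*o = (o)*(o^3 - 6*o^2 + 5*o + 12) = o*(o + 1)*(o^2 - 7*o + 12) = o*(o - 4)*(o + 1)*(o - 3)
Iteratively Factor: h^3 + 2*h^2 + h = (h + 1)*(h^2 + h) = (h + 1)^2*(h)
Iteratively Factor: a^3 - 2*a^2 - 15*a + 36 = (a - 3)*(a^2 + a - 12) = (a - 3)*(a + 4)*(a - 3)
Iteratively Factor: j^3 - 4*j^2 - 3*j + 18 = (j - 3)*(j^2 - j - 6) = (j - 3)^2*(j + 2)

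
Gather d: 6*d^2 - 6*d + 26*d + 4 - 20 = 6*d^2 + 20*d - 16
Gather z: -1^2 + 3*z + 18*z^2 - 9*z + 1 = 18*z^2 - 6*z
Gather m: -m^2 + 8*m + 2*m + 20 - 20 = -m^2 + 10*m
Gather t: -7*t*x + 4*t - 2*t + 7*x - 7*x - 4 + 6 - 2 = t*(2 - 7*x)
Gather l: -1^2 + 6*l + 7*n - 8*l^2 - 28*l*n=-8*l^2 + l*(6 - 28*n) + 7*n - 1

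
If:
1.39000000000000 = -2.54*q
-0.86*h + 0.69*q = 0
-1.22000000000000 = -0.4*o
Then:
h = -0.44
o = 3.05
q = -0.55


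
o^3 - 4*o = o*(o - 2)*(o + 2)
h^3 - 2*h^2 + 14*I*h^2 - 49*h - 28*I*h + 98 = (h - 2)*(h + 7*I)^2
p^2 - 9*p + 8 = (p - 8)*(p - 1)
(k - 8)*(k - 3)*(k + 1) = k^3 - 10*k^2 + 13*k + 24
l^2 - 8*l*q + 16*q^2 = (l - 4*q)^2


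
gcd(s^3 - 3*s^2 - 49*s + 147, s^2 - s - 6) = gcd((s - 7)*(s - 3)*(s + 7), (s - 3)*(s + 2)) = s - 3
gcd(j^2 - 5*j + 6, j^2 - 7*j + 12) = j - 3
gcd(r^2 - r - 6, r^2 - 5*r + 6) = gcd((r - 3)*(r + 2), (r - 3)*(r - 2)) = r - 3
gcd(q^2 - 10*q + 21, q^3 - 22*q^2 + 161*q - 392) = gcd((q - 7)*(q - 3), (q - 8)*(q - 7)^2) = q - 7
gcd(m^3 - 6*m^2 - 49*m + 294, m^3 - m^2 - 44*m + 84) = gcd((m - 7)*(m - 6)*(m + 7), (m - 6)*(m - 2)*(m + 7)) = m^2 + m - 42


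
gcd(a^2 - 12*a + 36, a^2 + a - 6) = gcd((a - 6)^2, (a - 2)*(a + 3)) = 1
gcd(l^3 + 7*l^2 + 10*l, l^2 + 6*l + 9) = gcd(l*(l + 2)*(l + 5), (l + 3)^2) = 1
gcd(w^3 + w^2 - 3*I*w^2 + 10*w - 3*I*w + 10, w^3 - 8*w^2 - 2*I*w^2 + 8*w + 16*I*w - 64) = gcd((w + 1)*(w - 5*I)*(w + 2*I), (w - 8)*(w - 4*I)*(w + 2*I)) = w + 2*I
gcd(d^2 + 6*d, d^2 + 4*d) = d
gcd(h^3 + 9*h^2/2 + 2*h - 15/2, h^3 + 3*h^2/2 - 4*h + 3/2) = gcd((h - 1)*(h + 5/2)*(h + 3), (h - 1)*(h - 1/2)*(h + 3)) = h^2 + 2*h - 3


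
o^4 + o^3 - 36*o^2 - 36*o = o*(o - 6)*(o + 1)*(o + 6)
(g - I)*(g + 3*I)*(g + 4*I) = g^3 + 6*I*g^2 - 5*g + 12*I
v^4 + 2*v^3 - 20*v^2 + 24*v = v*(v - 2)^2*(v + 6)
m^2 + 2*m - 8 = (m - 2)*(m + 4)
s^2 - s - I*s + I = (s - 1)*(s - I)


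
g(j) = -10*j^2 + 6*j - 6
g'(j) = 6 - 20*j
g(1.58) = -21.48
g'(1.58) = -25.60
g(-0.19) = -7.50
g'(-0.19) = 9.80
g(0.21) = -5.18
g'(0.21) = 1.80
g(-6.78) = -506.36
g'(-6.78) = 141.60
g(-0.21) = -7.70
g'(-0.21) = 10.20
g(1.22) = -13.56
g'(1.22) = -18.40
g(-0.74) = -15.92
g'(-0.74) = 20.80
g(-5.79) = -375.98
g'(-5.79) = 121.80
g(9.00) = -762.00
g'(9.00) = -174.00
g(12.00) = -1374.00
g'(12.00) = -234.00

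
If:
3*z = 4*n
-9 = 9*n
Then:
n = -1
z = -4/3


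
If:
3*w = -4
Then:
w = -4/3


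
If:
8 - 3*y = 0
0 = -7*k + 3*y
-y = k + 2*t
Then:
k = 8/7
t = -40/21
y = 8/3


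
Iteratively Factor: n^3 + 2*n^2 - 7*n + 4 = (n - 1)*(n^2 + 3*n - 4) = (n - 1)*(n + 4)*(n - 1)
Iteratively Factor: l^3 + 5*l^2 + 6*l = (l + 2)*(l^2 + 3*l) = l*(l + 2)*(l + 3)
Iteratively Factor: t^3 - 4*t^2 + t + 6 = (t - 3)*(t^2 - t - 2) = (t - 3)*(t - 2)*(t + 1)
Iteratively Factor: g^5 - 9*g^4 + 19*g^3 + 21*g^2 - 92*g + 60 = (g - 2)*(g^4 - 7*g^3 + 5*g^2 + 31*g - 30) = (g - 2)*(g + 2)*(g^3 - 9*g^2 + 23*g - 15) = (g - 2)*(g - 1)*(g + 2)*(g^2 - 8*g + 15) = (g - 3)*(g - 2)*(g - 1)*(g + 2)*(g - 5)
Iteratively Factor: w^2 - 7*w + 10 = (w - 5)*(w - 2)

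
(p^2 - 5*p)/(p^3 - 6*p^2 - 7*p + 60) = p/(p^2 - p - 12)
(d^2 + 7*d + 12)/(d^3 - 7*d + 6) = (d + 4)/(d^2 - 3*d + 2)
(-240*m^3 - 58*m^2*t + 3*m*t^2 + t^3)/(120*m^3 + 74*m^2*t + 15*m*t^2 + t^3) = (-8*m + t)/(4*m + t)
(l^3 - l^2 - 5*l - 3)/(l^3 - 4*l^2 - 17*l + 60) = (l^2 + 2*l + 1)/(l^2 - l - 20)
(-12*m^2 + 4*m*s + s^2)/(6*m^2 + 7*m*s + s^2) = (-2*m + s)/(m + s)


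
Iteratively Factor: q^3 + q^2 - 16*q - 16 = (q + 4)*(q^2 - 3*q - 4) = (q - 4)*(q + 4)*(q + 1)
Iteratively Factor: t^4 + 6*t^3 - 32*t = (t - 2)*(t^3 + 8*t^2 + 16*t) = (t - 2)*(t + 4)*(t^2 + 4*t) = t*(t - 2)*(t + 4)*(t + 4)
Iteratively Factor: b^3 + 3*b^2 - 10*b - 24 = (b - 3)*(b^2 + 6*b + 8) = (b - 3)*(b + 2)*(b + 4)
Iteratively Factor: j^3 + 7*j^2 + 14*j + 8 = (j + 4)*(j^2 + 3*j + 2) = (j + 2)*(j + 4)*(j + 1)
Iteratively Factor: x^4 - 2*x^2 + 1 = (x + 1)*(x^3 - x^2 - x + 1) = (x - 1)*(x + 1)*(x^2 - 1) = (x - 1)^2*(x + 1)*(x + 1)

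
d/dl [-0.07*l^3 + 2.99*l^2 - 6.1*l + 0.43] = -0.21*l^2 + 5.98*l - 6.1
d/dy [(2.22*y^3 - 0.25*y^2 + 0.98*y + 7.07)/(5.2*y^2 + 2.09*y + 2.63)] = (11.544*y^4 + 9.2796*y^3 + 11.8973*y^2 - 74.843*y - 12.1989)/(27.04*y^4 + 21.736*y^3 + 31.7201*y^2 + 10.9934*y + 6.9169)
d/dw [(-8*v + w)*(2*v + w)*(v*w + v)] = v*(-16*v^2 - 12*v*w - 6*v + 3*w^2 + 2*w)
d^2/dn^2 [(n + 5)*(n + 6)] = 2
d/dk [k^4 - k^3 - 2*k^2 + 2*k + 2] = 4*k^3 - 3*k^2 - 4*k + 2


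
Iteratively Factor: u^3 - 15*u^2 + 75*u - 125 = (u - 5)*(u^2 - 10*u + 25) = (u - 5)^2*(u - 5)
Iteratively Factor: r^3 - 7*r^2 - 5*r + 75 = (r + 3)*(r^2 - 10*r + 25) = (r - 5)*(r + 3)*(r - 5)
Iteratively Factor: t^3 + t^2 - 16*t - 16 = (t - 4)*(t^2 + 5*t + 4) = (t - 4)*(t + 1)*(t + 4)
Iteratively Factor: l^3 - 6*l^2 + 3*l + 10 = (l - 5)*(l^2 - l - 2) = (l - 5)*(l + 1)*(l - 2)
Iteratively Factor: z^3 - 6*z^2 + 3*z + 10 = (z - 2)*(z^2 - 4*z - 5) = (z - 2)*(z + 1)*(z - 5)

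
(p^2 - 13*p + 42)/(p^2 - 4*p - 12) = (p - 7)/(p + 2)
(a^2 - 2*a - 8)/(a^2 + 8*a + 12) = (a - 4)/(a + 6)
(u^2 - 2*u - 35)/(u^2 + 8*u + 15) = (u - 7)/(u + 3)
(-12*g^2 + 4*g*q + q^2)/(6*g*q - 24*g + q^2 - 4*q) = (-2*g + q)/(q - 4)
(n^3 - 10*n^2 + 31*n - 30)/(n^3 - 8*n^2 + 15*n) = (n - 2)/n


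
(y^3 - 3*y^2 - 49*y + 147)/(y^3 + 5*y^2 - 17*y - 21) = (y - 7)/(y + 1)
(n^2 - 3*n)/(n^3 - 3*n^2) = 1/n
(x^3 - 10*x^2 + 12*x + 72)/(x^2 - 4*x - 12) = x - 6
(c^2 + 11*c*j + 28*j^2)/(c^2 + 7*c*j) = (c + 4*j)/c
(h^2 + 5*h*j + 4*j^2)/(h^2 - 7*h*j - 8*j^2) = (h + 4*j)/(h - 8*j)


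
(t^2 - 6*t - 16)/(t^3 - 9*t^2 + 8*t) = (t + 2)/(t*(t - 1))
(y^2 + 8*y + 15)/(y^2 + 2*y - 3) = (y + 5)/(y - 1)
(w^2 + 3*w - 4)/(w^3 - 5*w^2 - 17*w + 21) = (w + 4)/(w^2 - 4*w - 21)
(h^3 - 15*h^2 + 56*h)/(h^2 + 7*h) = (h^2 - 15*h + 56)/(h + 7)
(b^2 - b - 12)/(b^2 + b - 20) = (b + 3)/(b + 5)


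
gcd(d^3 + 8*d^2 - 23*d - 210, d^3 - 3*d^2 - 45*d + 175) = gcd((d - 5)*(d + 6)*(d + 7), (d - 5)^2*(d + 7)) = d^2 + 2*d - 35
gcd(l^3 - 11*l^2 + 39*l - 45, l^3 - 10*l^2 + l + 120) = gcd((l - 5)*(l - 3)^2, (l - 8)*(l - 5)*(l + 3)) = l - 5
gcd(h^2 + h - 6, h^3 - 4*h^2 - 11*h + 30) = h^2 + h - 6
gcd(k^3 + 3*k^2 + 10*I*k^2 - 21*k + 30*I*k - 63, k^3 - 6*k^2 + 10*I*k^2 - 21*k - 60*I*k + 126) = k^2 + 10*I*k - 21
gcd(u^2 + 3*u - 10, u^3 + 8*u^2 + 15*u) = u + 5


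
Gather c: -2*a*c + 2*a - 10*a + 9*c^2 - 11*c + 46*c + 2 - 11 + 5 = -8*a + 9*c^2 + c*(35 - 2*a) - 4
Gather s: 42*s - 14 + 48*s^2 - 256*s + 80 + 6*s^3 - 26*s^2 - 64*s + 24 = 6*s^3 + 22*s^2 - 278*s + 90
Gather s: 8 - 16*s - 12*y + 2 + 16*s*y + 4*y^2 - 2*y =s*(16*y - 16) + 4*y^2 - 14*y + 10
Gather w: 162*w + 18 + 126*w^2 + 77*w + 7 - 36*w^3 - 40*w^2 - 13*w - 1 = -36*w^3 + 86*w^2 + 226*w + 24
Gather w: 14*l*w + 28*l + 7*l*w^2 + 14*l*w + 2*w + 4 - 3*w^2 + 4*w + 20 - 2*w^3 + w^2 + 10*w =28*l - 2*w^3 + w^2*(7*l - 2) + w*(28*l + 16) + 24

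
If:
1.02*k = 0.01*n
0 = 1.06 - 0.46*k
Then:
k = 2.30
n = 235.04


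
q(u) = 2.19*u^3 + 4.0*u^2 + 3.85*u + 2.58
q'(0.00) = 3.85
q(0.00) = 2.58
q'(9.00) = 608.02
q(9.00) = 1957.74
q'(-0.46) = 1.56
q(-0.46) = 1.44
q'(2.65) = 71.19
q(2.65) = 81.63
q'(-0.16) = 2.74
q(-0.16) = 2.06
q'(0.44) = 8.64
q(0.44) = 5.23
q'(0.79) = 14.27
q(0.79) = 9.20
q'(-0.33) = 1.93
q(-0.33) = 1.67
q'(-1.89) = 12.20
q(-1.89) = -5.19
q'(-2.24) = 18.90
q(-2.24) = -10.59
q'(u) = 6.57*u^2 + 8.0*u + 3.85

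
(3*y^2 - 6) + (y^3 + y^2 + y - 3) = y^3 + 4*y^2 + y - 9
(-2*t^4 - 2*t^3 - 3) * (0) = 0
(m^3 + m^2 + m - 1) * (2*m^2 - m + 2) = 2*m^5 + m^4 + 3*m^3 - m^2 + 3*m - 2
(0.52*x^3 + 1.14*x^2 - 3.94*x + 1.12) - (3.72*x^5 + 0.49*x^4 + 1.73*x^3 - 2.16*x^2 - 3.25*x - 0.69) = -3.72*x^5 - 0.49*x^4 - 1.21*x^3 + 3.3*x^2 - 0.69*x + 1.81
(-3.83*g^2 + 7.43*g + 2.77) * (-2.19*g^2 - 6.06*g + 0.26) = 8.3877*g^4 + 6.9381*g^3 - 52.0879*g^2 - 14.8544*g + 0.7202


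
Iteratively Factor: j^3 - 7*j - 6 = (j + 1)*(j^2 - j - 6) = (j - 3)*(j + 1)*(j + 2)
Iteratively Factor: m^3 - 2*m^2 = (m - 2)*(m^2) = m*(m - 2)*(m)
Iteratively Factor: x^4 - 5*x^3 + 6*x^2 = (x)*(x^3 - 5*x^2 + 6*x) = x*(x - 2)*(x^2 - 3*x) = x*(x - 3)*(x - 2)*(x)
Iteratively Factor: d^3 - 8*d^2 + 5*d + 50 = (d + 2)*(d^2 - 10*d + 25) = (d - 5)*(d + 2)*(d - 5)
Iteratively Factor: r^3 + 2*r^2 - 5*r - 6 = (r + 3)*(r^2 - r - 2) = (r + 1)*(r + 3)*(r - 2)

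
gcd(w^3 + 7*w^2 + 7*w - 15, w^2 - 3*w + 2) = w - 1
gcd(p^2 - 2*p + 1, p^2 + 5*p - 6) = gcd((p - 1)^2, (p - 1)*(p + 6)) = p - 1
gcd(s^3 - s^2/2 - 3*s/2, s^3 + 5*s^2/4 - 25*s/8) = s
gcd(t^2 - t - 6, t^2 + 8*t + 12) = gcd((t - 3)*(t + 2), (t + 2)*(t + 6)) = t + 2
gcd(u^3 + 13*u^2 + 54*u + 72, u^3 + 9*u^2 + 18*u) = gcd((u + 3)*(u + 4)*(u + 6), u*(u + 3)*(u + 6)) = u^2 + 9*u + 18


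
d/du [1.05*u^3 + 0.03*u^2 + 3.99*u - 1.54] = 3.15*u^2 + 0.06*u + 3.99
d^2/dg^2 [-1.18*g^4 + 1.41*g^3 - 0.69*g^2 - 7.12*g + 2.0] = -14.16*g^2 + 8.46*g - 1.38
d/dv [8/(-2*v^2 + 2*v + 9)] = 16*(2*v - 1)/(-2*v^2 + 2*v + 9)^2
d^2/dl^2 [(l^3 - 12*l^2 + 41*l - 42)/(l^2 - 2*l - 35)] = 112/(l^3 + 15*l^2 + 75*l + 125)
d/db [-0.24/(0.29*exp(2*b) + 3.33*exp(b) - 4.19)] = (0.1392*exp(b) + 0.7992)*exp(b)/(0.29*exp(2*b) + 3.33*exp(b) - 4.19)^2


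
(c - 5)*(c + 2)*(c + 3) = c^3 - 19*c - 30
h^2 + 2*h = h*(h + 2)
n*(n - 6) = n^2 - 6*n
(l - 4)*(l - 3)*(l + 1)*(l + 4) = l^4 - 2*l^3 - 19*l^2 + 32*l + 48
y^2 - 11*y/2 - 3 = (y - 6)*(y + 1/2)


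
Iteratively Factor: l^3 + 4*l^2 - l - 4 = (l - 1)*(l^2 + 5*l + 4) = (l - 1)*(l + 1)*(l + 4)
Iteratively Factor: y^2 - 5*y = (y - 5)*(y)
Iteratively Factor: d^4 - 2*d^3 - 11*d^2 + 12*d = (d)*(d^3 - 2*d^2 - 11*d + 12) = d*(d - 4)*(d^2 + 2*d - 3) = d*(d - 4)*(d - 1)*(d + 3)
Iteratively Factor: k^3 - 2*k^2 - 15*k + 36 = (k - 3)*(k^2 + k - 12) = (k - 3)^2*(k + 4)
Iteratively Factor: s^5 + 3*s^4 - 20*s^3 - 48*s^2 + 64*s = (s + 4)*(s^4 - s^3 - 16*s^2 + 16*s) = (s - 1)*(s + 4)*(s^3 - 16*s) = (s - 4)*(s - 1)*(s + 4)*(s^2 + 4*s) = (s - 4)*(s - 1)*(s + 4)^2*(s)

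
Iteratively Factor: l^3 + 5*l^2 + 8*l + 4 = (l + 1)*(l^2 + 4*l + 4) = (l + 1)*(l + 2)*(l + 2)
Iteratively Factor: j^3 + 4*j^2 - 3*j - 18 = (j - 2)*(j^2 + 6*j + 9) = (j - 2)*(j + 3)*(j + 3)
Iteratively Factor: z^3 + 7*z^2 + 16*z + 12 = (z + 3)*(z^2 + 4*z + 4) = (z + 2)*(z + 3)*(z + 2)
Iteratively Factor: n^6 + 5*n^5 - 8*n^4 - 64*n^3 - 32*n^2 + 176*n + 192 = (n + 2)*(n^5 + 3*n^4 - 14*n^3 - 36*n^2 + 40*n + 96) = (n - 3)*(n + 2)*(n^4 + 6*n^3 + 4*n^2 - 24*n - 32) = (n - 3)*(n + 2)^2*(n^3 + 4*n^2 - 4*n - 16) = (n - 3)*(n - 2)*(n + 2)^2*(n^2 + 6*n + 8) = (n - 3)*(n - 2)*(n + 2)^2*(n + 4)*(n + 2)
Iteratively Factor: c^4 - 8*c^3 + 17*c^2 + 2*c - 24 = (c + 1)*(c^3 - 9*c^2 + 26*c - 24) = (c - 3)*(c + 1)*(c^2 - 6*c + 8) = (c - 4)*(c - 3)*(c + 1)*(c - 2)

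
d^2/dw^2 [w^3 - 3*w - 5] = 6*w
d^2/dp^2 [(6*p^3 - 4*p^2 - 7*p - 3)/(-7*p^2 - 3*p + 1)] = 2*(163*p^3 + 579*p^2 + 318*p + 73)/(343*p^6 + 441*p^5 + 42*p^4 - 99*p^3 - 6*p^2 + 9*p - 1)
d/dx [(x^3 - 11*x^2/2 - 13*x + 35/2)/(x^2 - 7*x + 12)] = (2*x^4 - 28*x^3 + 175*x^2 - 334*x - 67)/(2*(x^4 - 14*x^3 + 73*x^2 - 168*x + 144))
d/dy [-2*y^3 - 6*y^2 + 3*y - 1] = -6*y^2 - 12*y + 3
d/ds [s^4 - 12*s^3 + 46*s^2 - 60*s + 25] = 4*s^3 - 36*s^2 + 92*s - 60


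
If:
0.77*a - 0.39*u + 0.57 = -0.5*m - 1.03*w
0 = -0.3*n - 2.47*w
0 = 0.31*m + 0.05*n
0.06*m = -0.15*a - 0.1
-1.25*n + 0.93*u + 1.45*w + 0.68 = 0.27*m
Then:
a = -0.64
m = -0.07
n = 0.46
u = -0.04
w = -0.06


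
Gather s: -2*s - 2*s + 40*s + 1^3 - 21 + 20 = 36*s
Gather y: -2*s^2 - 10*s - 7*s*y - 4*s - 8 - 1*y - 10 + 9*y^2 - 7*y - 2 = -2*s^2 - 14*s + 9*y^2 + y*(-7*s - 8) - 20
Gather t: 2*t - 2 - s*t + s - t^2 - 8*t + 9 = s - t^2 + t*(-s - 6) + 7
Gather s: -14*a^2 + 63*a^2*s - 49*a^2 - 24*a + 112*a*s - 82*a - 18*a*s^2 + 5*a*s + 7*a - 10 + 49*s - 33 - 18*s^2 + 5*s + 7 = -63*a^2 - 99*a + s^2*(-18*a - 18) + s*(63*a^2 + 117*a + 54) - 36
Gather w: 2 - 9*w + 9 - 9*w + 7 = 18 - 18*w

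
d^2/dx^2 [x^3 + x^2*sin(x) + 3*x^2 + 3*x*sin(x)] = -x^2*sin(x) - 3*x*sin(x) + 4*x*cos(x) + 6*x + 2*sin(x) + 6*cos(x) + 6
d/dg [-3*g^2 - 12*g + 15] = -6*g - 12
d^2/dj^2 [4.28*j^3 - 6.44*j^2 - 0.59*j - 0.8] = 25.68*j - 12.88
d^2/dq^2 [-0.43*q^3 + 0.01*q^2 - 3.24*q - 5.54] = 0.02 - 2.58*q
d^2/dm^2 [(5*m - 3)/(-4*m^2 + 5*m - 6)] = 2*(-(5*m - 3)*(8*m - 5)^2 + (60*m - 37)*(4*m^2 - 5*m + 6))/(4*m^2 - 5*m + 6)^3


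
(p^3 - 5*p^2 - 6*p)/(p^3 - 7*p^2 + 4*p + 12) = p/(p - 2)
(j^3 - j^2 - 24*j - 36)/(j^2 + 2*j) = j - 3 - 18/j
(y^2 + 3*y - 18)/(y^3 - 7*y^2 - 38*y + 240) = (y - 3)/(y^2 - 13*y + 40)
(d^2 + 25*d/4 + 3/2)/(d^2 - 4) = (4*d^2 + 25*d + 6)/(4*(d^2 - 4))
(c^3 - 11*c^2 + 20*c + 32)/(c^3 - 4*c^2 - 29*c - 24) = (c - 4)/(c + 3)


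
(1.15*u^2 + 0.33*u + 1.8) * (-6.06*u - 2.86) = -6.969*u^3 - 5.2888*u^2 - 11.8518*u - 5.148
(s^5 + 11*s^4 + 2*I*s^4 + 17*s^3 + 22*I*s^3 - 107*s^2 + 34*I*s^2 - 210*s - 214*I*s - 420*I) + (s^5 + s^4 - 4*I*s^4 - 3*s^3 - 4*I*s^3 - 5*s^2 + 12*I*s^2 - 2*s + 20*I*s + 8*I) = 2*s^5 + 12*s^4 - 2*I*s^4 + 14*s^3 + 18*I*s^3 - 112*s^2 + 46*I*s^2 - 212*s - 194*I*s - 412*I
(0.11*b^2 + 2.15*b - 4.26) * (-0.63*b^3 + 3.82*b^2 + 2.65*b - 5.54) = -0.0693*b^5 - 0.9343*b^4 + 11.1883*b^3 - 11.1851*b^2 - 23.2*b + 23.6004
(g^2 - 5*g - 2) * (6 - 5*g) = -5*g^3 + 31*g^2 - 20*g - 12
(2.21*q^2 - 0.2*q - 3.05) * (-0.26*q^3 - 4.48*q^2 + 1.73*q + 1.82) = -0.5746*q^5 - 9.8488*q^4 + 5.5123*q^3 + 17.3402*q^2 - 5.6405*q - 5.551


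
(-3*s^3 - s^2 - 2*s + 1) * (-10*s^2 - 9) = 30*s^5 + 10*s^4 + 47*s^3 - s^2 + 18*s - 9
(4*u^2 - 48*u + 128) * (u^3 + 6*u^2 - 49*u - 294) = 4*u^5 - 24*u^4 - 356*u^3 + 1944*u^2 + 7840*u - 37632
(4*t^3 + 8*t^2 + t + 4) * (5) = 20*t^3 + 40*t^2 + 5*t + 20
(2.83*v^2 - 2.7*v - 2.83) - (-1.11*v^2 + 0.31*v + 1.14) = 3.94*v^2 - 3.01*v - 3.97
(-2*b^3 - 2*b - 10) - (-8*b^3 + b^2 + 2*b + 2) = 6*b^3 - b^2 - 4*b - 12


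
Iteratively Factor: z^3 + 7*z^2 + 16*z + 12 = (z + 2)*(z^2 + 5*z + 6) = (z + 2)^2*(z + 3)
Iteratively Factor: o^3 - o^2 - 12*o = (o)*(o^2 - o - 12) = o*(o + 3)*(o - 4)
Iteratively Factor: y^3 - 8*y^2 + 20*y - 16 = (y - 2)*(y^2 - 6*y + 8) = (y - 4)*(y - 2)*(y - 2)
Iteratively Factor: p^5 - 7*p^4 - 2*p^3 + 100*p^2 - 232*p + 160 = (p - 5)*(p^4 - 2*p^3 - 12*p^2 + 40*p - 32) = (p - 5)*(p - 2)*(p^3 - 12*p + 16) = (p - 5)*(p - 2)*(p + 4)*(p^2 - 4*p + 4) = (p - 5)*(p - 2)^2*(p + 4)*(p - 2)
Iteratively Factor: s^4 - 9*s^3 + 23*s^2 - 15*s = (s - 1)*(s^3 - 8*s^2 + 15*s) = (s - 5)*(s - 1)*(s^2 - 3*s) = (s - 5)*(s - 3)*(s - 1)*(s)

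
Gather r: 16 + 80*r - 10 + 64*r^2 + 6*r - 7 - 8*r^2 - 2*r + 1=56*r^2 + 84*r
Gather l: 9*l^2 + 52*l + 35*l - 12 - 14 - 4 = 9*l^2 + 87*l - 30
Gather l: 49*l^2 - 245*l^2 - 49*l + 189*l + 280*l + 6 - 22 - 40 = -196*l^2 + 420*l - 56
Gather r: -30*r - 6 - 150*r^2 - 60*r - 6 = -150*r^2 - 90*r - 12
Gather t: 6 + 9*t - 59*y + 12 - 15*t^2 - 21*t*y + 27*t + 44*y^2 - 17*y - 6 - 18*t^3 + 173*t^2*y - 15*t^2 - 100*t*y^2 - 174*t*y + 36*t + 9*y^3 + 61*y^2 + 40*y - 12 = -18*t^3 + t^2*(173*y - 30) + t*(-100*y^2 - 195*y + 72) + 9*y^3 + 105*y^2 - 36*y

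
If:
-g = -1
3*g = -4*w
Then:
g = 1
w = -3/4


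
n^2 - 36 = (n - 6)*(n + 6)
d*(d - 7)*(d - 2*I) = d^3 - 7*d^2 - 2*I*d^2 + 14*I*d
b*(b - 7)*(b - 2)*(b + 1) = b^4 - 8*b^3 + 5*b^2 + 14*b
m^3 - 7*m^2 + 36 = (m - 6)*(m - 3)*(m + 2)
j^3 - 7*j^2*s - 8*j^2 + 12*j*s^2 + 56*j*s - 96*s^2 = (j - 8)*(j - 4*s)*(j - 3*s)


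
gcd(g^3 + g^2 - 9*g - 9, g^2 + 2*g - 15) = g - 3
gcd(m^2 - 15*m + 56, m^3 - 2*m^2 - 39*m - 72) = m - 8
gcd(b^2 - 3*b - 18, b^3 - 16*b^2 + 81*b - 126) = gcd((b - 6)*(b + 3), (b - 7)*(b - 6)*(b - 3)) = b - 6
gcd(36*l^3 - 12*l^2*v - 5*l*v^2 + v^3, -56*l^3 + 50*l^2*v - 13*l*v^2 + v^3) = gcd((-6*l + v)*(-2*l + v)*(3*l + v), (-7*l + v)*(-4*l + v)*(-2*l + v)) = -2*l + v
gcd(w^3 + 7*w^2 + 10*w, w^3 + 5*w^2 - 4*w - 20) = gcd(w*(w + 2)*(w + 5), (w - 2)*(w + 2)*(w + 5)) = w^2 + 7*w + 10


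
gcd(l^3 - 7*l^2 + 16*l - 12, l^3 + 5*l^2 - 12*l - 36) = l - 3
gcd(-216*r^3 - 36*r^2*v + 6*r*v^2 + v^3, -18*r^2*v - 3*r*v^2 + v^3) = 6*r - v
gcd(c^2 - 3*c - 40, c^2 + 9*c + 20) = c + 5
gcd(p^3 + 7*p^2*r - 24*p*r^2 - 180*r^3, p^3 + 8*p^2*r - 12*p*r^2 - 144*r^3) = p^2 + 12*p*r + 36*r^2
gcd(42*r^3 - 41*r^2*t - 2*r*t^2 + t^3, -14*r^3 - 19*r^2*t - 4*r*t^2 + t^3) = 7*r - t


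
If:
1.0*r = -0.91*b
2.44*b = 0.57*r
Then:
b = 0.00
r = 0.00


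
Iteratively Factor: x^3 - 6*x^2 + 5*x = (x)*(x^2 - 6*x + 5) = x*(x - 1)*(x - 5)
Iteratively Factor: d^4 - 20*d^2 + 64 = (d + 4)*(d^3 - 4*d^2 - 4*d + 16) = (d - 4)*(d + 4)*(d^2 - 4) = (d - 4)*(d - 2)*(d + 4)*(d + 2)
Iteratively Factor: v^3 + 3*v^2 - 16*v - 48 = (v + 3)*(v^2 - 16) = (v - 4)*(v + 3)*(v + 4)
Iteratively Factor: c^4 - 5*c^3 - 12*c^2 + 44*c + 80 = (c - 4)*(c^3 - c^2 - 16*c - 20) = (c - 4)*(c + 2)*(c^2 - 3*c - 10) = (c - 5)*(c - 4)*(c + 2)*(c + 2)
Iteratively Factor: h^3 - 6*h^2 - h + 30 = (h + 2)*(h^2 - 8*h + 15) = (h - 3)*(h + 2)*(h - 5)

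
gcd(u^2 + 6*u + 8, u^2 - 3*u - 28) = u + 4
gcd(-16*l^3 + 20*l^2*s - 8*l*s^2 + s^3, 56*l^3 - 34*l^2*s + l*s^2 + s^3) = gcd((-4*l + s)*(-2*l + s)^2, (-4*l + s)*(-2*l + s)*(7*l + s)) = 8*l^2 - 6*l*s + s^2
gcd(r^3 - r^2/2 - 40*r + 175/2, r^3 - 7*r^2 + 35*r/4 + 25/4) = r^2 - 15*r/2 + 25/2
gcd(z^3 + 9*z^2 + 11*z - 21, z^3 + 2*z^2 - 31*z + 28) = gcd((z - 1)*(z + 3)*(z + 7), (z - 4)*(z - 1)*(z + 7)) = z^2 + 6*z - 7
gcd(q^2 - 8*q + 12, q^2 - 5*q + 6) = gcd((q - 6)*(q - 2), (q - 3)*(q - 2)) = q - 2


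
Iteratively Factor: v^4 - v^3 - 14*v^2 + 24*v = (v)*(v^3 - v^2 - 14*v + 24) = v*(v + 4)*(v^2 - 5*v + 6) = v*(v - 2)*(v + 4)*(v - 3)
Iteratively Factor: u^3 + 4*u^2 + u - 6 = (u - 1)*(u^2 + 5*u + 6) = (u - 1)*(u + 3)*(u + 2)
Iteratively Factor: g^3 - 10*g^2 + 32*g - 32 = (g - 4)*(g^2 - 6*g + 8) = (g - 4)^2*(g - 2)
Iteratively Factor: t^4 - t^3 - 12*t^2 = (t)*(t^3 - t^2 - 12*t) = t*(t + 3)*(t^2 - 4*t) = t^2*(t + 3)*(t - 4)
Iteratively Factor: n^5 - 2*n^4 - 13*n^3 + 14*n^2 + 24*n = (n + 1)*(n^4 - 3*n^3 - 10*n^2 + 24*n) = n*(n + 1)*(n^3 - 3*n^2 - 10*n + 24) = n*(n + 1)*(n + 3)*(n^2 - 6*n + 8) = n*(n - 4)*(n + 1)*(n + 3)*(n - 2)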